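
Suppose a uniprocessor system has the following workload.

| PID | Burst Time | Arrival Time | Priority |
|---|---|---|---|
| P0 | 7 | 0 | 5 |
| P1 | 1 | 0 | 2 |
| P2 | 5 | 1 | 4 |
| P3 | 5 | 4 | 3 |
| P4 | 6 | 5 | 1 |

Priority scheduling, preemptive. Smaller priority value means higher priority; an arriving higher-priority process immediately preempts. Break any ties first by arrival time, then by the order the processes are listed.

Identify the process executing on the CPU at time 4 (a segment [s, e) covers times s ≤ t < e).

P3

Schedule: | P1 0-1 | P2 1-4 | P3 4-5 | P4 5-11 | P3 11-15 | P2 15-17 | P0 17-24 |
Completion: P0=24  P1=1  P2=17  P3=15  P4=11
Turnaround (C−A): P0=24  P1=1  P2=16  P3=11  P4=6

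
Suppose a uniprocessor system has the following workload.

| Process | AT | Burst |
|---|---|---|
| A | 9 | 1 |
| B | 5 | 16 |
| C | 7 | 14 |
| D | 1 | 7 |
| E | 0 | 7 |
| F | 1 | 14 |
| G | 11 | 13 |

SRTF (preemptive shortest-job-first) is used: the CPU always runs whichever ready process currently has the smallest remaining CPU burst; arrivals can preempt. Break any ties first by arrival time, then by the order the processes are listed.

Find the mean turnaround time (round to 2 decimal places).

Timeline: | E 0-7 | D 7-9 | A 9-10 | D 10-15 | G 15-28 | F 28-42 | C 42-56 | B 56-72 |
Completion: A=10  B=72  C=56  D=15  E=7  F=42  G=28
Turnaround times: A=1, B=67, C=49, D=14, E=7, F=41, G=17
Average turnaround = (1+67+49+14+7+41+17) / 7 = 196/7 = 28.00

28.00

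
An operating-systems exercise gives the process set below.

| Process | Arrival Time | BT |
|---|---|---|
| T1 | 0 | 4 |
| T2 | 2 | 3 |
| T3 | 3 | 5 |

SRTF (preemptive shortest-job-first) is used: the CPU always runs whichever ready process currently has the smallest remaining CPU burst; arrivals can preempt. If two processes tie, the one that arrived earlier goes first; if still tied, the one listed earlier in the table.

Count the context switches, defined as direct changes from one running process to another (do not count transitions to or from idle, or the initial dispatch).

Gantt: | T1 0-4 | T2 4-7 | T3 7-12 |
Completion: T1=4  T2=7  T3=12
Turnaround (C−A): T1=4  T2=5  T3=9

2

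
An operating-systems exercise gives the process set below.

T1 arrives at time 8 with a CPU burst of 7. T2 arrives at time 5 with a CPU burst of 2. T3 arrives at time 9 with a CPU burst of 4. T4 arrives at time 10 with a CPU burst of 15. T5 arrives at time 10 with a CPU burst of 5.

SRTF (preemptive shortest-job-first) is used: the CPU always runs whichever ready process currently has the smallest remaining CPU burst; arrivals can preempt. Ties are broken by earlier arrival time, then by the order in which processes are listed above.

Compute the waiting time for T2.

0

Timeline: | idle 0-5 | T2 5-7 | idle 7-8 | T1 8-9 | T3 9-13 | T5 13-18 | T1 18-24 | T4 24-39 |
Completion: T1=24  T2=7  T3=13  T4=39  T5=18
Waiting(T2) = turnaround − burst = 2 − 2 = 0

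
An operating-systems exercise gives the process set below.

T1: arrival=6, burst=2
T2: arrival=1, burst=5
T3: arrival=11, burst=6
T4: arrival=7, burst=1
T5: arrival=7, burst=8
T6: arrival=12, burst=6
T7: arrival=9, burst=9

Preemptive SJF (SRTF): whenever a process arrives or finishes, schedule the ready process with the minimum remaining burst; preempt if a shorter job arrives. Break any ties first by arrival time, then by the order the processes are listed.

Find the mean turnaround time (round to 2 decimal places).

11.00

Timeline: | idle 0-1 | T2 1-6 | T1 6-8 | T4 8-9 | T5 9-17 | T3 17-23 | T6 23-29 | T7 29-38 |
Completion: T1=8  T2=6  T3=23  T4=9  T5=17  T6=29  T7=38
Turnaround times: T1=2, T2=5, T3=12, T4=2, T5=10, T6=17, T7=29
Average turnaround = (2+5+12+2+10+17+29) / 7 = 77/7 = 11.00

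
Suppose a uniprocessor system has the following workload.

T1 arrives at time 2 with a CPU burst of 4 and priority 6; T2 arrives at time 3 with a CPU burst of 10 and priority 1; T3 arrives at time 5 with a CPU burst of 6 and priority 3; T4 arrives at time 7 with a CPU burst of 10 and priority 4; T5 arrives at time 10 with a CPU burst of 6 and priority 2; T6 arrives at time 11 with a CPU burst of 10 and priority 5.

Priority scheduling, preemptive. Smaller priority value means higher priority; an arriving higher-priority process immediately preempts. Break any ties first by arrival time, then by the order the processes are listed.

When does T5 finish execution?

Timeline: | idle 0-2 | T1 2-3 | T2 3-13 | T5 13-19 | T3 19-25 | T4 25-35 | T6 35-45 | T1 45-48 |
Completion: T1=48  T2=13  T3=25  T4=35  T5=19  T6=45
Turnaround (C−A): T1=46  T2=10  T3=20  T4=28  T5=9  T6=34

19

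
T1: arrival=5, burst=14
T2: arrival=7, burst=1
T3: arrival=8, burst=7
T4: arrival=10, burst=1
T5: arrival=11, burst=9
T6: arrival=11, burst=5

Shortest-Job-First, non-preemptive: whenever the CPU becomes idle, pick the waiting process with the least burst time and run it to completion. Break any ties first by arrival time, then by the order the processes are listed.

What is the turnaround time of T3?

25

Timeline: | idle 0-5 | T1 5-19 | T2 19-20 | T4 20-21 | T6 21-26 | T3 26-33 | T5 33-42 |
Completion: T1=19  T2=20  T3=33  T4=21  T5=42  T6=26
Turnaround (C−A): T1=14  T2=13  T3=25  T4=11  T5=31  T6=15
Turnaround(T3) = completion − arrival = 33 − 8 = 25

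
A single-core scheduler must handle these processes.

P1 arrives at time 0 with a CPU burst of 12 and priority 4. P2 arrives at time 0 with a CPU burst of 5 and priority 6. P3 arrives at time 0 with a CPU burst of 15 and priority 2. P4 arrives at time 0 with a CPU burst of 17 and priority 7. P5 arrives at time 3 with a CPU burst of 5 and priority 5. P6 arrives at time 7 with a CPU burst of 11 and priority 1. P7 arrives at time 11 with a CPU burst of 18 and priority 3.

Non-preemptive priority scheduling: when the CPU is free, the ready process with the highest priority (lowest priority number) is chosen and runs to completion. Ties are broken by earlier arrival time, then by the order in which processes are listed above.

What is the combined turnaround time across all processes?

Timeline: | P3 0-15 | P6 15-26 | P7 26-44 | P1 44-56 | P5 56-61 | P2 61-66 | P4 66-83 |
Completion: P1=56  P2=66  P3=15  P4=83  P5=61  P6=26  P7=44
Turnaround = completion − arrival: P1=56, P2=66, P3=15, P4=83, P5=58, P6=19, P7=33
Total turnaround = 56 + 66 + 15 + 83 + 58 + 19 + 33 = 330

330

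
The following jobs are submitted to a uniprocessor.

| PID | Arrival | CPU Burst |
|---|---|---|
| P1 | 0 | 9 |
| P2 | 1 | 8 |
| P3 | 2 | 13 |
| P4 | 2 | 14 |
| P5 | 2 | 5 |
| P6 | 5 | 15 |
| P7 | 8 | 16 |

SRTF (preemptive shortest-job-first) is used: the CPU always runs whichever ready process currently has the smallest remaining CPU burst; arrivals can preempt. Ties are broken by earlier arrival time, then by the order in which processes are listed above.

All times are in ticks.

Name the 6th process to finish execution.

Schedule: | P1 0-2 | P5 2-7 | P1 7-14 | P2 14-22 | P3 22-35 | P4 35-49 | P6 49-64 | P7 64-80 |
Completion: P1=14  P2=22  P3=35  P4=49  P5=7  P6=64  P7=80
Turnaround (C−A): P1=14  P2=21  P3=33  P4=47  P5=5  P6=59  P7=72
Finish order: P5 → P1 → P2 → P3 → P4 → P6 → P7

P6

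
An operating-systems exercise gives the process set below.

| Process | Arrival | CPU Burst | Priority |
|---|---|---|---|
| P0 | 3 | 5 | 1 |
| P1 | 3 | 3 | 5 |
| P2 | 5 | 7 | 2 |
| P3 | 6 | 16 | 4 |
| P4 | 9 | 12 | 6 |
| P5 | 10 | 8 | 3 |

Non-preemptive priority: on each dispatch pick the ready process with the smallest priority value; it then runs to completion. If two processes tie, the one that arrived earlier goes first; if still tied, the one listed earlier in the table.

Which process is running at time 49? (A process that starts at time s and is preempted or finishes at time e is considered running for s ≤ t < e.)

Schedule: | idle 0-3 | P0 3-8 | P2 8-15 | P5 15-23 | P3 23-39 | P1 39-42 | P4 42-54 |
Completion: P0=8  P1=42  P2=15  P3=39  P4=54  P5=23

P4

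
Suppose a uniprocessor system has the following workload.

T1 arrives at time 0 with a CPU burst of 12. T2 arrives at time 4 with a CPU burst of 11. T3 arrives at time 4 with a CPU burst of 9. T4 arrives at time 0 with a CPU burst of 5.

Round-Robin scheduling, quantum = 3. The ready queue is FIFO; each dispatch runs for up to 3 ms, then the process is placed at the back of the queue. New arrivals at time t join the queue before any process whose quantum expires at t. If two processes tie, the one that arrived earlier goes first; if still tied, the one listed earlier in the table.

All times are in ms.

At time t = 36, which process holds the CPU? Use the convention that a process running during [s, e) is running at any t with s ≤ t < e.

T2

Timeline: | T1 0-3 | T4 3-6 | T1 6-9 | T2 9-12 | T3 12-15 | T4 15-17 | T1 17-20 | T2 20-23 | T3 23-26 | T1 26-29 | T2 29-32 | T3 32-35 | T2 35-37 |
Completion: T1=29  T2=37  T3=35  T4=17
Turnaround (C−A): T1=29  T2=33  T3=31  T4=17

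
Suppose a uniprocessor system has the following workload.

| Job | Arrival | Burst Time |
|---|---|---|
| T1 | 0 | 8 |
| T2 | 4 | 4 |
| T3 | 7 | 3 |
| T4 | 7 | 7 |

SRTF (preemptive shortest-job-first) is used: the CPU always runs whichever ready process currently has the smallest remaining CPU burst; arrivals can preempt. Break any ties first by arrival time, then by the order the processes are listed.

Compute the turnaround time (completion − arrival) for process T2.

Schedule: | T1 0-8 | T3 8-11 | T2 11-15 | T4 15-22 |
Completion: T1=8  T2=15  T3=11  T4=22
Turnaround (C−A): T1=8  T2=11  T3=4  T4=15
Turnaround(T2) = completion − arrival = 15 − 4 = 11

11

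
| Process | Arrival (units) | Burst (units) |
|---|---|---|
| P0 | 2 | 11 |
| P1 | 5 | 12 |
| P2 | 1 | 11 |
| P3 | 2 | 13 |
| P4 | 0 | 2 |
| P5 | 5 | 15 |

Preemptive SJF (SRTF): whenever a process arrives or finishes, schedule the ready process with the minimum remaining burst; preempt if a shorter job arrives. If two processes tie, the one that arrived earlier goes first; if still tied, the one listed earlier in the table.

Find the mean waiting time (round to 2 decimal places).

Timeline: | P4 0-2 | P2 2-13 | P0 13-24 | P1 24-36 | P3 36-49 | P5 49-64 |
Completion: P0=24  P1=36  P2=13  P3=49  P4=2  P5=64
Turnaround (C−A): P0=22  P1=31  P2=12  P3=47  P4=2  P5=59
Waiting times: P0=11, P1=19, P2=1, P3=34, P4=0, P5=44
Average waiting = (11+19+1+34+0+44) / 6 = 109/6 = 18.17

18.17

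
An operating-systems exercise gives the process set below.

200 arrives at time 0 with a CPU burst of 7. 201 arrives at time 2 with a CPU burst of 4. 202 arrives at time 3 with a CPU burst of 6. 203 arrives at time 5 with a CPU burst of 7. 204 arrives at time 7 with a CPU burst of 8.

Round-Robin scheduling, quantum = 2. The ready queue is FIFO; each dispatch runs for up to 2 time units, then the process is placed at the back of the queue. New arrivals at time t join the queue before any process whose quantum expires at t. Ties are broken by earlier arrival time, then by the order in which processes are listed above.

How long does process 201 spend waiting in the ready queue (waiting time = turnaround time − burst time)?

4

Gantt: | 200 0-2 | 201 2-4 | 200 4-6 | 202 6-8 | 201 8-10 | 203 10-12 | 200 12-14 | 204 14-16 | 202 16-18 | 203 18-20 | 200 20-21 | 204 21-23 | 202 23-25 | 203 25-27 | 204 27-29 | 203 29-30 | 204 30-32 |
Completion: 200=21  201=10  202=25  203=30  204=32
Waiting(201) = turnaround − burst = 8 − 4 = 4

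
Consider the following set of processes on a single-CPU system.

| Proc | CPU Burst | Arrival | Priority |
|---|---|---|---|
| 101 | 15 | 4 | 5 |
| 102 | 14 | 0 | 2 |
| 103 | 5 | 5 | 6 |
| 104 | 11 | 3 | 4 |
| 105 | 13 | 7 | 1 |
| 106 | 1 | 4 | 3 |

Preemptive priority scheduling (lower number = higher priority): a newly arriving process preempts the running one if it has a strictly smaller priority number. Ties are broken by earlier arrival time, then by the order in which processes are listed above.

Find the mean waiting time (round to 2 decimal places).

24.17

Gantt: | 102 0-7 | 105 7-20 | 102 20-27 | 106 27-28 | 104 28-39 | 101 39-54 | 103 54-59 |
Completion: 101=54  102=27  103=59  104=39  105=20  106=28
Turnaround (C−A): 101=50  102=27  103=54  104=36  105=13  106=24
Waiting times: 101=35, 102=13, 103=49, 104=25, 105=0, 106=23
Average waiting = (35+13+49+25+0+23) / 6 = 145/6 = 24.17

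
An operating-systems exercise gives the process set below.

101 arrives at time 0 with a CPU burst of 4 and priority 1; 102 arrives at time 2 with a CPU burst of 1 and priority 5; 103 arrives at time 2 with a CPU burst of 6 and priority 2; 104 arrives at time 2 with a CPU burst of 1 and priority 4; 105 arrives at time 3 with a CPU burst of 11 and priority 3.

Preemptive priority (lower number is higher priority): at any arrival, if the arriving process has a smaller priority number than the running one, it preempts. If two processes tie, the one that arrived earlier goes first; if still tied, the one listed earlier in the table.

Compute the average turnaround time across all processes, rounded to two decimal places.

Schedule: | 101 0-4 | 103 4-10 | 105 10-21 | 104 21-22 | 102 22-23 |
Completion: 101=4  102=23  103=10  104=22  105=21
Turnaround times: 101=4, 102=21, 103=8, 104=20, 105=18
Average turnaround = (4+21+8+20+18) / 5 = 71/5 = 14.20

14.20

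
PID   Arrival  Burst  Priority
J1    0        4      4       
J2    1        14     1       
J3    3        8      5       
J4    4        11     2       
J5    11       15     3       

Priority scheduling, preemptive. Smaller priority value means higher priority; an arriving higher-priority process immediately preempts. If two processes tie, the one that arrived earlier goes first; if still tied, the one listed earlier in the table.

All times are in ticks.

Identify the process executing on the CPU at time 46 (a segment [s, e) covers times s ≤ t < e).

J3

Timeline: | J1 0-1 | J2 1-15 | J4 15-26 | J5 26-41 | J1 41-44 | J3 44-52 |
Completion: J1=44  J2=15  J3=52  J4=26  J5=41
Turnaround (C−A): J1=44  J2=14  J3=49  J4=22  J5=30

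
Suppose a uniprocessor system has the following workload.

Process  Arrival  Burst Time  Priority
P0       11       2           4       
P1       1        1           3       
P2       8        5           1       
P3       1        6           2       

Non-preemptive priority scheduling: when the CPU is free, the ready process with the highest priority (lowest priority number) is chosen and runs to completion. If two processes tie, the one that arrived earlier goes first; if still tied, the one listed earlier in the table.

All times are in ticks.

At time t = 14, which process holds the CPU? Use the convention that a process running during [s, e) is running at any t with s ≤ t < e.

P0

Timeline: | idle 0-1 | P3 1-7 | P1 7-8 | P2 8-13 | P0 13-15 |
Completion: P0=15  P1=8  P2=13  P3=7
Turnaround (C−A): P0=4  P1=7  P2=5  P3=6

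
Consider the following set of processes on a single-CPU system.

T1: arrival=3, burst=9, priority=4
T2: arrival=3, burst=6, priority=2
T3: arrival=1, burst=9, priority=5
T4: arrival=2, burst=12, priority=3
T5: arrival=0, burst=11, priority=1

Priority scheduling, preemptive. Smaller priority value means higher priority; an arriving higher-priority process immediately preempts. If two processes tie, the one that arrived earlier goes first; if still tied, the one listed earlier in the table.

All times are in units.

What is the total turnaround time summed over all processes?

Gantt: | T5 0-11 | T2 11-17 | T4 17-29 | T1 29-38 | T3 38-47 |
Completion: T1=38  T2=17  T3=47  T4=29  T5=11
Turnaround (C−A): T1=35  T2=14  T3=46  T4=27  T5=11
Turnaround = completion − arrival: T1=35, T2=14, T3=46, T4=27, T5=11
Total turnaround = 35 + 14 + 46 + 27 + 11 = 133

133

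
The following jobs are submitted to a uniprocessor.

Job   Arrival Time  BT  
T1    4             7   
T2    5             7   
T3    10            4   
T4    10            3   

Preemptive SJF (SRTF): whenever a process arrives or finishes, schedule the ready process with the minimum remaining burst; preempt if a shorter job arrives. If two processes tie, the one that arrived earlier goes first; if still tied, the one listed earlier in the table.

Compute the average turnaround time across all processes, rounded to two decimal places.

9.75

Timeline: | idle 0-4 | T1 4-11 | T4 11-14 | T3 14-18 | T2 18-25 |
Completion: T1=11  T2=25  T3=18  T4=14
Turnaround times: T1=7, T2=20, T3=8, T4=4
Average turnaround = (7+20+8+4) / 4 = 39/4 = 9.75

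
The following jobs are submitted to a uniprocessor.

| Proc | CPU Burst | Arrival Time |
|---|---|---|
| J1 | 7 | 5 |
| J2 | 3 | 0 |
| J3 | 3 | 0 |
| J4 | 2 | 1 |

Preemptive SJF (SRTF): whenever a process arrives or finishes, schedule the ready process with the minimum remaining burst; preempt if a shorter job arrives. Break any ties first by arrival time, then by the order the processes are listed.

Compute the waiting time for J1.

3

Timeline: | J2 0-3 | J4 3-5 | J3 5-8 | J1 8-15 |
Completion: J1=15  J2=3  J3=8  J4=5
Turnaround (C−A): J1=10  J2=3  J3=8  J4=4
Waiting(J1) = turnaround − burst = 10 − 7 = 3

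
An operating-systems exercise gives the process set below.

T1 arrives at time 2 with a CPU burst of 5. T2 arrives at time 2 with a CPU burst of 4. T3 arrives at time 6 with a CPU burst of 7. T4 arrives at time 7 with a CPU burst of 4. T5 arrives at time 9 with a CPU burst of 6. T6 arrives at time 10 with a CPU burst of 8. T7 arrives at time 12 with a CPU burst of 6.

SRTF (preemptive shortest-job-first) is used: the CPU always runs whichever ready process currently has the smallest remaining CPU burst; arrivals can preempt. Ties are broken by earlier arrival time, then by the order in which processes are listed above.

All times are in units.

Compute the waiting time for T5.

Gantt: | idle 0-2 | T2 2-6 | T1 6-11 | T4 11-15 | T5 15-21 | T7 21-27 | T3 27-34 | T6 34-42 |
Completion: T1=11  T2=6  T3=34  T4=15  T5=21  T6=42  T7=27
Turnaround (C−A): T1=9  T2=4  T3=28  T4=8  T5=12  T6=32  T7=15
Waiting(T5) = turnaround − burst = 12 − 6 = 6

6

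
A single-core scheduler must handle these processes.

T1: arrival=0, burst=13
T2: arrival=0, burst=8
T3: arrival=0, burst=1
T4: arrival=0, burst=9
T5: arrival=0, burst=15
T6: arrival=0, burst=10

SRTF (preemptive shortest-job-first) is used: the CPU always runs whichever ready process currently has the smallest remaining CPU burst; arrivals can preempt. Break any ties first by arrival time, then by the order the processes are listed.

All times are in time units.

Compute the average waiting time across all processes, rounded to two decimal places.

16.17

Gantt: | T3 0-1 | T2 1-9 | T4 9-18 | T6 18-28 | T1 28-41 | T5 41-56 |
Completion: T1=41  T2=9  T3=1  T4=18  T5=56  T6=28
Turnaround (C−A): T1=41  T2=9  T3=1  T4=18  T5=56  T6=28
Waiting times: T1=28, T2=1, T3=0, T4=9, T5=41, T6=18
Average waiting = (28+1+0+9+41+18) / 6 = 97/6 = 16.17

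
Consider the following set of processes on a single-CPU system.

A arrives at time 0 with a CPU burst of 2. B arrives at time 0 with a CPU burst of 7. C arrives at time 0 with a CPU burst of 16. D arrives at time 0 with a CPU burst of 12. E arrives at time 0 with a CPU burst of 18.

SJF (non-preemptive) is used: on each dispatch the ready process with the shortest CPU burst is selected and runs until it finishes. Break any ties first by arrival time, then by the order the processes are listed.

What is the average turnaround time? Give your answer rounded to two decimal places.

24.80

Schedule: | A 0-2 | B 2-9 | D 9-21 | C 21-37 | E 37-55 |
Completion: A=2  B=9  C=37  D=21  E=55
Turnaround times: A=2, B=9, C=37, D=21, E=55
Average turnaround = (2+9+37+21+55) / 5 = 124/5 = 24.80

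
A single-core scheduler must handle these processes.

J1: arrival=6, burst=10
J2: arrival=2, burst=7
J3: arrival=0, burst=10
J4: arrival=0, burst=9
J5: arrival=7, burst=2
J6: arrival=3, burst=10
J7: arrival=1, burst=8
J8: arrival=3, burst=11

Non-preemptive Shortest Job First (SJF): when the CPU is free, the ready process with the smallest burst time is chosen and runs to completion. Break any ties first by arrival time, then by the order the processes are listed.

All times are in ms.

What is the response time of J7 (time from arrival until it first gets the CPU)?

Schedule: | J4 0-9 | J5 9-11 | J2 11-18 | J7 18-26 | J3 26-36 | J6 36-46 | J1 46-56 | J8 56-67 |
Completion: J1=56  J2=18  J3=36  J4=9  J5=11  J6=46  J7=26  J8=67
Response(J7) = first start − arrival = 18 − 1 = 17

17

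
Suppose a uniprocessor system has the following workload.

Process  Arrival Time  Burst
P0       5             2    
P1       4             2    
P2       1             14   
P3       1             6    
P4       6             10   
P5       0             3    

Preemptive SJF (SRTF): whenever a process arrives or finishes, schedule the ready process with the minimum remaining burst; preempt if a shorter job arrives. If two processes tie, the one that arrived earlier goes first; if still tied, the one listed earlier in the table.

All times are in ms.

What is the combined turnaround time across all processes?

73

Schedule: | P5 0-3 | P3 3-4 | P1 4-6 | P0 6-8 | P3 8-13 | P4 13-23 | P2 23-37 |
Completion: P0=8  P1=6  P2=37  P3=13  P4=23  P5=3
Turnaround = completion − arrival: P0=3, P1=2, P2=36, P3=12, P4=17, P5=3
Total turnaround = 3 + 2 + 36 + 12 + 17 + 3 = 73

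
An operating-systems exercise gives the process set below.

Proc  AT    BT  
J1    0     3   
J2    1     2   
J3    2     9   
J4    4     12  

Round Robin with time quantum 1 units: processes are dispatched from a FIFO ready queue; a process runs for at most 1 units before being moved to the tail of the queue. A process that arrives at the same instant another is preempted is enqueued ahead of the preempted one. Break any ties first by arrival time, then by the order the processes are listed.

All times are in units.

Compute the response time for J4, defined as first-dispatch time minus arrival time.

2

Gantt: | J1 0-1 | J2 1-2 | J1 2-3 | J3 3-4 | J2 4-5 | J1 5-6 | J4 6-7 | J3 7-8 | J4 8-9 | J3 9-10 | J4 10-11 | J3 11-12 | J4 12-13 | J3 13-14 | J4 14-15 | J3 15-16 | J4 16-17 | J3 17-18 | J4 18-19 | J3 19-20 | J4 20-21 | J3 21-22 | J4 22-26 |
Completion: J1=6  J2=5  J3=22  J4=26
Response(J4) = first start − arrival = 6 − 4 = 2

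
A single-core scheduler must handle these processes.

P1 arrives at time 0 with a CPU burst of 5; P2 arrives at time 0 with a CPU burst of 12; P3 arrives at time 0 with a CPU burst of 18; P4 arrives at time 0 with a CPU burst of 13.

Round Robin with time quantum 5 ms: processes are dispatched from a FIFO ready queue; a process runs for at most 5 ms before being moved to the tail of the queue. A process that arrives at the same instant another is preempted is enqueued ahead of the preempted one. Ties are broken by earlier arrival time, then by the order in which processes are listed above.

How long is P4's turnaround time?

Timeline: | P1 0-5 | P2 5-10 | P3 10-15 | P4 15-20 | P2 20-25 | P3 25-30 | P4 30-35 | P2 35-37 | P3 37-42 | P4 42-45 | P3 45-48 |
Completion: P1=5  P2=37  P3=48  P4=45
Turnaround(P4) = completion − arrival = 45 − 0 = 45

45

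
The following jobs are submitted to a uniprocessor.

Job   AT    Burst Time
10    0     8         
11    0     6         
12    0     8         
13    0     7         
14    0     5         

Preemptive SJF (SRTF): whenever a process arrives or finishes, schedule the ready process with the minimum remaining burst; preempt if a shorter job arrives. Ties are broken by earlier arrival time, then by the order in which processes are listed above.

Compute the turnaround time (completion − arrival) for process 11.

11

Timeline: | 14 0-5 | 11 5-11 | 13 11-18 | 10 18-26 | 12 26-34 |
Completion: 10=26  11=11  12=34  13=18  14=5
Turnaround (C−A): 10=26  11=11  12=34  13=18  14=5
Turnaround(11) = completion − arrival = 11 − 0 = 11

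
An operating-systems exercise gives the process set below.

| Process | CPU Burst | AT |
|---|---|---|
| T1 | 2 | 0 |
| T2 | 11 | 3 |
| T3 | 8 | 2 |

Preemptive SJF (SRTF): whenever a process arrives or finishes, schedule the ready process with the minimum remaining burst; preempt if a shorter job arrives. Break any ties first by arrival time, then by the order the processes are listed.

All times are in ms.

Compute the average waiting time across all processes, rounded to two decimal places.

2.33

Timeline: | T1 0-2 | T3 2-10 | T2 10-21 |
Completion: T1=2  T2=21  T3=10
Waiting times: T1=0, T2=7, T3=0
Average waiting = (0+7+0) / 3 = 7/3 = 2.33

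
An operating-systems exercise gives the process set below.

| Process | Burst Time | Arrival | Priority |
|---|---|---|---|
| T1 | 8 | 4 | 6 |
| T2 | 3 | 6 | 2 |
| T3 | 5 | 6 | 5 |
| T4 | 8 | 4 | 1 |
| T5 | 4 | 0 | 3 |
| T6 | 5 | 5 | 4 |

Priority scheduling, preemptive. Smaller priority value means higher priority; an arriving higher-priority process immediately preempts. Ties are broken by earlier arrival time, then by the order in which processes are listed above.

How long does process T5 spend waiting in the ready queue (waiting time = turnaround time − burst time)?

0

Schedule: | T5 0-4 | T4 4-12 | T2 12-15 | T6 15-20 | T3 20-25 | T1 25-33 |
Completion: T1=33  T2=15  T3=25  T4=12  T5=4  T6=20
Turnaround (C−A): T1=29  T2=9  T3=19  T4=8  T5=4  T6=15
Waiting(T5) = turnaround − burst = 4 − 4 = 0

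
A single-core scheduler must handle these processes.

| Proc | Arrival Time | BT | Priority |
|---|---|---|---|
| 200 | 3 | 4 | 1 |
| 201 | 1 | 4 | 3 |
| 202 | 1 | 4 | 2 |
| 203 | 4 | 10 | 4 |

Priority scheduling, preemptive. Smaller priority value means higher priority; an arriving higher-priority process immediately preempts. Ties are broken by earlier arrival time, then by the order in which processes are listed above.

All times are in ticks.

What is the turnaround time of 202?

Schedule: | idle 0-1 | 202 1-3 | 200 3-7 | 202 7-9 | 201 9-13 | 203 13-23 |
Completion: 200=7  201=13  202=9  203=23
Turnaround (C−A): 200=4  201=12  202=8  203=19
Turnaround(202) = completion − arrival = 9 − 1 = 8

8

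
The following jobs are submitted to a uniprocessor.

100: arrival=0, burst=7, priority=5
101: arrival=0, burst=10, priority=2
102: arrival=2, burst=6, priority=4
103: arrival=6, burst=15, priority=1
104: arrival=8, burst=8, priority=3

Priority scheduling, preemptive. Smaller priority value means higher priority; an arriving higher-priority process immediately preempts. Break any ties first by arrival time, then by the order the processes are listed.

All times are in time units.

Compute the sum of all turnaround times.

Timeline: | 101 0-6 | 103 6-21 | 101 21-25 | 104 25-33 | 102 33-39 | 100 39-46 |
Completion: 100=46  101=25  102=39  103=21  104=33
Turnaround (C−A): 100=46  101=25  102=37  103=15  104=25
Turnaround = completion − arrival: 100=46, 101=25, 102=37, 103=15, 104=25
Total turnaround = 46 + 25 + 37 + 15 + 25 = 148

148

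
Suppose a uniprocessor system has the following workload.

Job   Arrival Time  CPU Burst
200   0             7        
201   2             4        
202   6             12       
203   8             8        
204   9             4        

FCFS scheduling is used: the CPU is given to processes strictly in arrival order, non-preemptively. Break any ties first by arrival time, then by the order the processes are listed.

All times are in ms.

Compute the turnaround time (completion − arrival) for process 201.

Schedule: | 200 0-7 | 201 7-11 | 202 11-23 | 203 23-31 | 204 31-35 |
Completion: 200=7  201=11  202=23  203=31  204=35
Turnaround(201) = completion − arrival = 11 − 2 = 9

9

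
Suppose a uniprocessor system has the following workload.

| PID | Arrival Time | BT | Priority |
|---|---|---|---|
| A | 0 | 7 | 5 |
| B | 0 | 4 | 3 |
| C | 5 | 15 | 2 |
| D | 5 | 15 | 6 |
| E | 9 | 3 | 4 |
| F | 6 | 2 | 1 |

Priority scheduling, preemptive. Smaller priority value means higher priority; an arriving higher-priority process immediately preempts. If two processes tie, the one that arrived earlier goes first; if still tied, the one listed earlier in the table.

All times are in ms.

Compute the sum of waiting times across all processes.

65

Gantt: | B 0-4 | A 4-5 | C 5-6 | F 6-8 | C 8-22 | E 22-25 | A 25-31 | D 31-46 |
Completion: A=31  B=4  C=22  D=46  E=25  F=8
Waiting = turnaround − burst: A=24, B=0, C=2, D=26, E=13, F=0
Total waiting = 24 + 0 + 2 + 26 + 13 + 0 = 65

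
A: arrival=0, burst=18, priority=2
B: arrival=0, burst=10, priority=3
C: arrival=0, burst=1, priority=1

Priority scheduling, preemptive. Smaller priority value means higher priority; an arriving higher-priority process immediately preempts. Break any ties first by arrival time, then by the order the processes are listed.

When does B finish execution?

Gantt: | C 0-1 | A 1-19 | B 19-29 |
Completion: A=19  B=29  C=1
Turnaround (C−A): A=19  B=29  C=1

29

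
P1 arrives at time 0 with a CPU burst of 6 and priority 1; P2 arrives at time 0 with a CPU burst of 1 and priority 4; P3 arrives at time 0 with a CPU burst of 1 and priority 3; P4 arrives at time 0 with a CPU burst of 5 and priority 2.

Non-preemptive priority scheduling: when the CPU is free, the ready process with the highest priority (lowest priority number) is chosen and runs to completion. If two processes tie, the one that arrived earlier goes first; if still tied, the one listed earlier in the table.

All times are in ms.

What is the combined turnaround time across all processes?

42

Timeline: | P1 0-6 | P4 6-11 | P3 11-12 | P2 12-13 |
Completion: P1=6  P2=13  P3=12  P4=11
Turnaround = completion − arrival: P1=6, P2=13, P3=12, P4=11
Total turnaround = 6 + 13 + 12 + 11 = 42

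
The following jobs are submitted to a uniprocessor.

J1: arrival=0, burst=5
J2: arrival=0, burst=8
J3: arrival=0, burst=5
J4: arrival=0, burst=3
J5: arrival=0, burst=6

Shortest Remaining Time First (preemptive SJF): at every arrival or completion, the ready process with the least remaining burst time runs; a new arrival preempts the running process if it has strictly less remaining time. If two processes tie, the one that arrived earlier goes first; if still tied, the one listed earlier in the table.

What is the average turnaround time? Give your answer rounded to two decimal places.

14.00

Gantt: | J4 0-3 | J1 3-8 | J3 8-13 | J5 13-19 | J2 19-27 |
Completion: J1=8  J2=27  J3=13  J4=3  J5=19
Turnaround (C−A): J1=8  J2=27  J3=13  J4=3  J5=19
Turnaround times: J1=8, J2=27, J3=13, J4=3, J5=19
Average turnaround = (8+27+13+3+19) / 5 = 70/5 = 14.00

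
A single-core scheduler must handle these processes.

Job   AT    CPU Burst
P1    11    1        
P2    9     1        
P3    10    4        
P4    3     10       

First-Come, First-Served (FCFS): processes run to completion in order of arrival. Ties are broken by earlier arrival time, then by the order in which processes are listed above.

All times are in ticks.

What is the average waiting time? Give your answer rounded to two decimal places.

3.75

Gantt: | idle 0-3 | P4 3-13 | P2 13-14 | P3 14-18 | P1 18-19 |
Completion: P1=19  P2=14  P3=18  P4=13
Turnaround (C−A): P1=8  P2=5  P3=8  P4=10
Waiting times: P1=7, P2=4, P3=4, P4=0
Average waiting = (7+4+4+0) / 4 = 15/4 = 3.75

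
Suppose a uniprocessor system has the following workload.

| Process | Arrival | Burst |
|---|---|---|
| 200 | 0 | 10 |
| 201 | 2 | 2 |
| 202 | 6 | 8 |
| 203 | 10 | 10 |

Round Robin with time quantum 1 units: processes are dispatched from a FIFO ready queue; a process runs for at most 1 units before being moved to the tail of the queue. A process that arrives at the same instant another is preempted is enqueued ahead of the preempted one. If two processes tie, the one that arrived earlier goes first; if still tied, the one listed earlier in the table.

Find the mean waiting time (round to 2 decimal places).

8.50

Timeline: | 200 0-2 | 201 2-3 | 200 3-4 | 201 4-5 | 200 5-6 | 202 6-7 | 200 7-8 | 202 8-9 | 200 9-10 | 202 10-11 | 203 11-12 | 200 12-13 | 202 13-14 | 203 14-15 | 200 15-16 | 202 16-17 | 203 17-18 | 200 18-19 | 202 19-20 | 203 20-21 | 200 21-22 | 202 22-23 | 203 23-24 | 202 24-25 | 203 25-30 |
Completion: 200=22  201=5  202=25  203=30
Turnaround (C−A): 200=22  201=3  202=19  203=20
Waiting times: 200=12, 201=1, 202=11, 203=10
Average waiting = (12+1+11+10) / 4 = 34/4 = 8.50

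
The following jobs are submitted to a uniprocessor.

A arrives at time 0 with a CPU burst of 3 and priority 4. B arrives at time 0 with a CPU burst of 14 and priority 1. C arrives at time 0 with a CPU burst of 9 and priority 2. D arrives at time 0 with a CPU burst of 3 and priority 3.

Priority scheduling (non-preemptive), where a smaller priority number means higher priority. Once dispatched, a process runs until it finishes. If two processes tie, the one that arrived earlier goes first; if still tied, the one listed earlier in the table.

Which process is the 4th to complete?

Gantt: | B 0-14 | C 14-23 | D 23-26 | A 26-29 |
Completion: A=29  B=14  C=23  D=26
Finish order: B → C → D → A

A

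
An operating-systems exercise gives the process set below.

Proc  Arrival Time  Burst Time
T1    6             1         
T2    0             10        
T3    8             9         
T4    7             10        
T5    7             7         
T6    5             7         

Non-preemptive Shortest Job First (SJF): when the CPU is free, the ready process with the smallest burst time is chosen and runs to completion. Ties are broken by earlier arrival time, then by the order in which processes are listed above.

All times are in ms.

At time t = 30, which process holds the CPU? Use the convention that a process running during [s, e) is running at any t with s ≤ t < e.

Schedule: | T2 0-10 | T1 10-11 | T6 11-18 | T5 18-25 | T3 25-34 | T4 34-44 |
Completion: T1=11  T2=10  T3=34  T4=44  T5=25  T6=18

T3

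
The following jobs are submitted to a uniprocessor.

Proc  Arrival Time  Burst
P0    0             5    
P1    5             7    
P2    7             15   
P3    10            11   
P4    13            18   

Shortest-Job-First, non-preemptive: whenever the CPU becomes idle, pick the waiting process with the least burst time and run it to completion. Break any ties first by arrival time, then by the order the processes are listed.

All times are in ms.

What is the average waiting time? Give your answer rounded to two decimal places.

Schedule: | P0 0-5 | P1 5-12 | P3 12-23 | P2 23-38 | P4 38-56 |
Completion: P0=5  P1=12  P2=38  P3=23  P4=56
Turnaround (C−A): P0=5  P1=7  P2=31  P3=13  P4=43
Waiting times: P0=0, P1=0, P2=16, P3=2, P4=25
Average waiting = (0+0+16+2+25) / 5 = 43/5 = 8.60

8.60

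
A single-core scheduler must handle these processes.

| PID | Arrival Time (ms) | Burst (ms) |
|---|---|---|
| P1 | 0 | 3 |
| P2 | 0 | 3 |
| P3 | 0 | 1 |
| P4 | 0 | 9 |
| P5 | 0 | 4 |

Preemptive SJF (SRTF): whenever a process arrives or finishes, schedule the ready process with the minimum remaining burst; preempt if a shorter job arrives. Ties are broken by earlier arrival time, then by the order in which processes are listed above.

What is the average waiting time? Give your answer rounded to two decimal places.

4.60

Schedule: | P3 0-1 | P1 1-4 | P2 4-7 | P5 7-11 | P4 11-20 |
Completion: P1=4  P2=7  P3=1  P4=20  P5=11
Turnaround (C−A): P1=4  P2=7  P3=1  P4=20  P5=11
Waiting times: P1=1, P2=4, P3=0, P4=11, P5=7
Average waiting = (1+4+0+11+7) / 5 = 23/5 = 4.60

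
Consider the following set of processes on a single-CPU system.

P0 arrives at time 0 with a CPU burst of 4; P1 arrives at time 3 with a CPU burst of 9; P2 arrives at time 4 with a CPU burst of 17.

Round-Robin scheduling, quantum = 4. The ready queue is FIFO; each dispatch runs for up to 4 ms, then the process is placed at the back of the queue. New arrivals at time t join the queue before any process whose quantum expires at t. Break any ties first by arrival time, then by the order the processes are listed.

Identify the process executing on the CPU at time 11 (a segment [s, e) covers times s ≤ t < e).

P2

Schedule: | P0 0-4 | P1 4-8 | P2 8-12 | P1 12-16 | P2 16-20 | P1 20-21 | P2 21-30 |
Completion: P0=4  P1=21  P2=30
Turnaround (C−A): P0=4  P1=18  P2=26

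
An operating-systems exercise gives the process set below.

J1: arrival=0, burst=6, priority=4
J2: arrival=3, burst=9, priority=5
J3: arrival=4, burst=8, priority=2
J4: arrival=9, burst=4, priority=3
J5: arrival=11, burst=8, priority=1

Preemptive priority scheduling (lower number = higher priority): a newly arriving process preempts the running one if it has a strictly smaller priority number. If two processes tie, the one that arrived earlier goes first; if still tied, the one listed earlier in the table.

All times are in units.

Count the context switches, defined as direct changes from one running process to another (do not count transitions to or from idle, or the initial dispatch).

Gantt: | J1 0-4 | J3 4-11 | J5 11-19 | J3 19-20 | J4 20-24 | J1 24-26 | J2 26-35 |
Completion: J1=26  J2=35  J3=20  J4=24  J5=19
Turnaround (C−A): J1=26  J2=32  J3=16  J4=15  J5=8

6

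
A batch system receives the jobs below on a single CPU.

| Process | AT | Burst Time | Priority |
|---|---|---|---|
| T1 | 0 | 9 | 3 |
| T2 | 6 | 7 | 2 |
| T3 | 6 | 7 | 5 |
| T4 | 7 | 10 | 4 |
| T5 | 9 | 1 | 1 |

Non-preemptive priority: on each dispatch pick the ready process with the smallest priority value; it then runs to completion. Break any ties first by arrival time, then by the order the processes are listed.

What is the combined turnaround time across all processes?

69

Timeline: | T1 0-9 | T5 9-10 | T2 10-17 | T4 17-27 | T3 27-34 |
Completion: T1=9  T2=17  T3=34  T4=27  T5=10
Turnaround (C−A): T1=9  T2=11  T3=28  T4=20  T5=1
Turnaround = completion − arrival: T1=9, T2=11, T3=28, T4=20, T5=1
Total turnaround = 9 + 11 + 28 + 20 + 1 = 69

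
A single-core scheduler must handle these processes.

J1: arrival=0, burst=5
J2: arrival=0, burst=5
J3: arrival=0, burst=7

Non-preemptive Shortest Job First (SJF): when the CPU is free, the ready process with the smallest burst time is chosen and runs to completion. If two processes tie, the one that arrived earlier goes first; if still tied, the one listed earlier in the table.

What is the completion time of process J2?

10

Timeline: | J1 0-5 | J2 5-10 | J3 10-17 |
Completion: J1=5  J2=10  J3=17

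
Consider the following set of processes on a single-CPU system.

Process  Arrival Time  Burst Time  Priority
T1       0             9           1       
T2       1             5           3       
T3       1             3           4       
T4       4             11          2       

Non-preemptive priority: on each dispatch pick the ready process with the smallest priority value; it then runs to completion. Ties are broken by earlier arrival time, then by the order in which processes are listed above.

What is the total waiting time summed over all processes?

48

Schedule: | T1 0-9 | T4 9-20 | T2 20-25 | T3 25-28 |
Completion: T1=9  T2=25  T3=28  T4=20
Waiting = turnaround − burst: T1=0, T2=19, T3=24, T4=5
Total waiting = 0 + 19 + 24 + 5 = 48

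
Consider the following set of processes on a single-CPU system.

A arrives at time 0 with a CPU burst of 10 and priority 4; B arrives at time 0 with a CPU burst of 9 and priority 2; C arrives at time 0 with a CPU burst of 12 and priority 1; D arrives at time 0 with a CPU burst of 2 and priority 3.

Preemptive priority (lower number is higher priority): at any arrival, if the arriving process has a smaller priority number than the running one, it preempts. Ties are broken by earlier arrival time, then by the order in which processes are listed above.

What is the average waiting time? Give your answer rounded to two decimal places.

Gantt: | C 0-12 | B 12-21 | D 21-23 | A 23-33 |
Completion: A=33  B=21  C=12  D=23
Turnaround (C−A): A=33  B=21  C=12  D=23
Waiting times: A=23, B=12, C=0, D=21
Average waiting = (23+12+0+21) / 4 = 56/4 = 14.00

14.00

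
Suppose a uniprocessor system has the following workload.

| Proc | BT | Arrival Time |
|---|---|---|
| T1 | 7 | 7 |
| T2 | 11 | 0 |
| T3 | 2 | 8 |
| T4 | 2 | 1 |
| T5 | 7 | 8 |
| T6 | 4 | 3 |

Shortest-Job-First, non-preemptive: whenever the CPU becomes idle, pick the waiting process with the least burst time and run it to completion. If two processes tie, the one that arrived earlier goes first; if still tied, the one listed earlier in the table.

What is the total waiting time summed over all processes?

Gantt: | T2 0-11 | T4 11-13 | T3 13-15 | T6 15-19 | T1 19-26 | T5 26-33 |
Completion: T1=26  T2=11  T3=15  T4=13  T5=33  T6=19
Turnaround (C−A): T1=19  T2=11  T3=7  T4=12  T5=25  T6=16
Waiting = turnaround − burst: T1=12, T2=0, T3=5, T4=10, T5=18, T6=12
Total waiting = 12 + 0 + 5 + 10 + 18 + 12 = 57

57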